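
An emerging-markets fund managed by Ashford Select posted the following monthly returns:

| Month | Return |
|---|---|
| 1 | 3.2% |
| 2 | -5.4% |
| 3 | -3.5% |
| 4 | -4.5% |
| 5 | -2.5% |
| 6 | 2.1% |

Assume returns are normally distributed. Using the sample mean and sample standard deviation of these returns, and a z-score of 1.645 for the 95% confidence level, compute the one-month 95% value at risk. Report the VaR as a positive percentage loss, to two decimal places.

r̄ = (3.2 − 5.4 − 3.5 − 4.5 − 2.5 + 2.1) / 6 = -1.7667%
Sample std dev = √[63.8333 / 5] = 3.5730%
VaR = −(r̄ − z·σ) = −(-1.7667 − 1.645 × 3.5730) = −(-7.6443) = 7.6443%

7.64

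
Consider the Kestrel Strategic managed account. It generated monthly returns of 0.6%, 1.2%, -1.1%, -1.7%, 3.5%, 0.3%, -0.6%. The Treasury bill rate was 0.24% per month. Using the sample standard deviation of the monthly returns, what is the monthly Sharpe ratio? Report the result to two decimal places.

Mean return r̄ = 2.20 / 7 = 0.3143%
Sample std dev = √[17.9086 / 6] = 1.7276%
Sharpe = (r̄ − rf) / σ = (0.3143 − 0.24) / 1.7276 = 0.0743 / 1.7276 = 0.0430

0.04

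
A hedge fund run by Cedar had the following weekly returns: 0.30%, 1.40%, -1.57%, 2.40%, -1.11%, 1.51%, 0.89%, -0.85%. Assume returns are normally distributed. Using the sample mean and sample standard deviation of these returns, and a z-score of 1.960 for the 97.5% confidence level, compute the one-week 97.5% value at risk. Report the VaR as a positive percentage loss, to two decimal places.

2.42

r̄ = (0.3 + 1.4 − 1.57 + 2.4 − 1.11 + 1.51 + 0.89 − 0.85) / 8 = 0.3713%
Σ(r − r̄)² = 14.1991; sample σ = √(14.1991/7) = 1.4242%
VaR = −(r̄ − z·σ) = −(0.3713 − 1.960 × 1.4242) = −(-2.4201) = 2.4201%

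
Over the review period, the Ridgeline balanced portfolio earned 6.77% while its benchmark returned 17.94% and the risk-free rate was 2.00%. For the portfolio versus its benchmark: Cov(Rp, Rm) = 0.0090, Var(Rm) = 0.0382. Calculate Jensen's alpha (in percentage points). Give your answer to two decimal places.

1.01

β = Cov / Var = 0.0090 / 0.0382 = 0.2356
E[R] = Rf + β(Rm − Rf) = 2.00% + 0.2356 × (17.94% − 2.00%) = 5.7555%
α = Rp − E[R] = 6.77% − 5.7555% = 1.0145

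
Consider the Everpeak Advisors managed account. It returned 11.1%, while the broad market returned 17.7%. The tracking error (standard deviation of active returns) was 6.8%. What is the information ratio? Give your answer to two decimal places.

IR = (Rp − Rb) / TE = (11.1% − 17.7%) / 6.8% = -6.60% / 6.8% = -0.9706

-0.97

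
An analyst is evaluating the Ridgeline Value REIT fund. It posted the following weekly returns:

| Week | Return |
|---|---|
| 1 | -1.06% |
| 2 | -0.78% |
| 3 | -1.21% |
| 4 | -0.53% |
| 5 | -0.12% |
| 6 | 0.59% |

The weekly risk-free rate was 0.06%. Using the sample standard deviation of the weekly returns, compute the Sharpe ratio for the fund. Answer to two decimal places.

Mean return r̄ = -3.110 / 6 = -0.5183%
Σ(r − r̄)² = (-1.06 − (-0.5183))² + (-0.78 − (-0.5183))² + (-1.21 − (-0.5183))² + … = 2.2275
sample σ = √(2.2275 / 5) = √0.4455 = 0.6675%
Sharpe = (r̄ − rf) / σ = (-0.5183 − 0.06) / 0.6675 = -0.5783 / 0.6675 = -0.8664

-0.87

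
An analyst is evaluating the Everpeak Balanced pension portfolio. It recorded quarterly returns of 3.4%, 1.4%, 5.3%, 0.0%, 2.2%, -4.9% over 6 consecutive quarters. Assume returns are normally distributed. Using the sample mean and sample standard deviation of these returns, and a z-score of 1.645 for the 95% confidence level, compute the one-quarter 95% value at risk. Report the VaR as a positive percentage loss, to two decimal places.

r̄ = (3.4 + 1.4 + 5.3 + 0 + 2.2 − 4.9) / 6 = 7.40 / 6 = 1.2333%
Σ(r − r̄)² = (3.4 − 1.2333)² + (1.4 − 1.2333)² + … = 61.3333
σ = √[61.3333 / 5] = 3.5024%
VaR = −(r̄ − z·σ) = −(1.2333 − 1.645 × 3.5024) = −(-4.5281) = 4.5281%

4.53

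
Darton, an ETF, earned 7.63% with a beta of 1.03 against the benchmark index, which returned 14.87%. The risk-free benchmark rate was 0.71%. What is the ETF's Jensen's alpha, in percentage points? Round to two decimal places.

CAPM expected return = Rf + β(Rm − Rf) = 0.71% + 1.03 × (14.87% − 0.71%) = 0.71 + 1.03 × 14.16 = 15.2948%
Jensen's α = Rp − E[R] = 7.63% − 15.2948% = -7.6648

-7.66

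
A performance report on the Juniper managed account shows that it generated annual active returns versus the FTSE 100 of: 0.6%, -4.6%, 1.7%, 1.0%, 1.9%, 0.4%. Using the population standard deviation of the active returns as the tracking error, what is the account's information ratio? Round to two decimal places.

r̄ = (0.6 − 4.6 + 1.7 + 1 + 1.9 + 0.4) / 6 = 1.00 / 6 = 0.1667%
Σ(r − r̄)² = 29.0133; population σ = √(29.0133/6) = 2.1990%
IR = r̄ / tracking error = 0.1667 / 2.1990 = 0.0758

0.08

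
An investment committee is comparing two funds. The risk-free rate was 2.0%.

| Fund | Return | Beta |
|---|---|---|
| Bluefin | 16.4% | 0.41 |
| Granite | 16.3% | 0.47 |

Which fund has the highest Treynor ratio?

Bluefin

Bluefin: Treynor = (16.4% − 2.0%) / 0.41 = 35.122
Granite: Treynor = (16.3% − 2.0%) / 0.47 = 30.426
Highest: Bluefin (35.122).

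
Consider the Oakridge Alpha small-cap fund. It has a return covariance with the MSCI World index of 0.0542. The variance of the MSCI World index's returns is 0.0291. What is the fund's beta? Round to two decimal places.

1.86

β = Cov(Rp, Rm) / Var(Rm) = 0.0542 / 0.0291 = 1.8625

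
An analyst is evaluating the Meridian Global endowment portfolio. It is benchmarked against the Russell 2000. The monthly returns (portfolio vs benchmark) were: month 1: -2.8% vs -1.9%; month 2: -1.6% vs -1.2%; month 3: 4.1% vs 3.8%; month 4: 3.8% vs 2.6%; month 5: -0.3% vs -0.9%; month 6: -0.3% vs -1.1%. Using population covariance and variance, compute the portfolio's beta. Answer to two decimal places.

1.17

r̄p = 0.4833%,  r̄m = 0.2167%
Cov = Σ(rp − r̄p)(rm − r̄m) / 6 = 5.4453
Var(rm) = Σ(rm − r̄m)² / 6 = 4.6647
β = Cov / Var = 5.4453 / 4.6647 = 1.1673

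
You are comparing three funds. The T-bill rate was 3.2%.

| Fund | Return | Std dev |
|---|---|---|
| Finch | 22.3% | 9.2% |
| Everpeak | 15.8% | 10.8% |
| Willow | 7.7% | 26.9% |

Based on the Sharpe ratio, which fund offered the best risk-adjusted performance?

Finch

Finch: Sharpe ratio = (22.3% − 3.2%) / 9.2% = 2.076
Everpeak: Sharpe ratio = (15.8% − 3.2%) / 10.8% = 1.167
Willow: Sharpe ratio = (7.7% − 3.2%) / 26.9% = 0.167
Highest: Finch (2.076).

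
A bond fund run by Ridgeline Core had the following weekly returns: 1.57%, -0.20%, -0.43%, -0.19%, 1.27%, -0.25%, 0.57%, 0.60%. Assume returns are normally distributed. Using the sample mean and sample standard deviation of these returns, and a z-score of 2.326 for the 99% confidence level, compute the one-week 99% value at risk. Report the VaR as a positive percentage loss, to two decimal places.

1.39

Mean return r̄ = 2.940 / 8 = 0.3675%
Sample std dev = √[4.0058 / 7] = 0.7565%
VaR = −(r̄ − z·σ) = −(0.3675 − 2.326 × 0.7565) = −(-1.3921) = 1.3921%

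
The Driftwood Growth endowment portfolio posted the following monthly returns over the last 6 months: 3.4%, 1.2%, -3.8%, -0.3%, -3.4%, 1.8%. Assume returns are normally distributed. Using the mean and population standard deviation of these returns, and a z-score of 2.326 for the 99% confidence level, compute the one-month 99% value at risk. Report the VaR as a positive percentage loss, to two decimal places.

6.35

Mean return r̄ = -1.10 / 6 = -0.1833%
Population std dev = √[42.1283 / 6] = 2.6498%
VaR = −(r̄ − z·σ) = −(-0.1833 − 2.326 × 2.6498) = −(-6.3467) = 6.3467%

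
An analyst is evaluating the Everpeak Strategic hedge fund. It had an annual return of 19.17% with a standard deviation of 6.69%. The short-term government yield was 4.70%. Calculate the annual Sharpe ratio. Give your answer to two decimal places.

Sharpe = (Rp − Rf) / σp = (19.17% − 4.70%) / 6.69% = 14.47% / 6.69% = 2.1629

2.16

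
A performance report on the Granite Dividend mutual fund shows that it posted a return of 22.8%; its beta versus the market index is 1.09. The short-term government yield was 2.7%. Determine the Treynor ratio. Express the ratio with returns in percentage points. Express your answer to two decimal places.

18.44

Treynor = (Rp − Rf) / β = (22.8% − 2.7%) / 1.09 = 20.10 / 1.09 = 18.4404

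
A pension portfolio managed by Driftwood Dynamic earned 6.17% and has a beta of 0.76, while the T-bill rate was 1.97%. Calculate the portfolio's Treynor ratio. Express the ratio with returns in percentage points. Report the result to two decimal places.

5.53

Treynor = (Rp − Rf) / β = (6.17% − 1.97%) / 0.76 = 4.20 / 0.76 = 5.5263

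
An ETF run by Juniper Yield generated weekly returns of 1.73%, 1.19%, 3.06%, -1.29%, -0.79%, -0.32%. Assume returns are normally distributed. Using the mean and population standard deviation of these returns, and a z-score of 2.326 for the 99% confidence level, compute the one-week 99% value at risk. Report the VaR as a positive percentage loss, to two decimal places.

2.96

Mean return r̄ = 3.580 / 6 = 0.5967%
Population std dev = √[14.0271 / 6] = 1.5290%
VaR = −(r̄ − z·σ) = −(0.5967 − 2.326 × 1.5290) = −(-2.9598) = 2.9598%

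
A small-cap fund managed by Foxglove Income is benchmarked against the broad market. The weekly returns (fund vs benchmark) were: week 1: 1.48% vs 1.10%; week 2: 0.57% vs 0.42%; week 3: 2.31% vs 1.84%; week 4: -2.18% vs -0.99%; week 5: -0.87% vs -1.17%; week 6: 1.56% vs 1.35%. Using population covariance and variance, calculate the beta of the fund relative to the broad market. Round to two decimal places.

r̄p = 0.4783%,  r̄m = 0.4250%
Cov = Σ(rp − r̄p)(rm − r̄m) / 6 = 1.6967
Var(rm) = Σ(rm − r̄m)² / 6 = 1.3100
β = Cov / Var = 1.6967 / 1.3100 = 1.2952

1.30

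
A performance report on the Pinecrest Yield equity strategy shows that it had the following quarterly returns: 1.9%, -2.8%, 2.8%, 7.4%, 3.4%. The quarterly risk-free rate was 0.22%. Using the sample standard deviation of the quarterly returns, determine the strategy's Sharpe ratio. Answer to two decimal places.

Mean return r̄ = 12.70 / 5 = 2.5400%
Σ(r − r̄)² = (1.9 − 2.5400)² + (-2.8 − 2.5400)² + … = 53.3520
σ = √[53.3520 / 4] = 3.6521%
Sharpe = (r̄ − rf) / σ = (2.5400 − 0.22) / 3.6521 = 2.3200 / 3.6521 = 0.6353

0.64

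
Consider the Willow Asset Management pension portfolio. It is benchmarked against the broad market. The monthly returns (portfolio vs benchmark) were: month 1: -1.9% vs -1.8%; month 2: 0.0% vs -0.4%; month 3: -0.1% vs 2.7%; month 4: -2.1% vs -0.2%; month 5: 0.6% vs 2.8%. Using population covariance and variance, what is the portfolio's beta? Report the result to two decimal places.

0.45

r̄p = -0.7000%,  r̄m = 0.6200%
Cov = Σ(rp − r̄p)(rm − r̄m) / 5 = 1.4840
Var(rm) = Σ(rm − r̄m)² / 5 = 3.3296
β = Cov / Var = 1.4840 / 3.3296 = 0.4457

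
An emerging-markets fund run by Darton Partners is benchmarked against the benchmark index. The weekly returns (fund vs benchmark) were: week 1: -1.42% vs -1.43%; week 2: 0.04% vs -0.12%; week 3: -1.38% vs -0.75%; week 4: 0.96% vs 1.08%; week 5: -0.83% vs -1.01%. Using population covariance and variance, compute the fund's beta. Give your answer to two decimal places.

0.99

r̄p = -0.5260%,  r̄m = -0.4460%
Cov = Σ(rp − r̄p)(rm − r̄m) / 5 = 0.7526
Var(rm) = Σ(rm − r̄m)² / 5 = 0.7627
β = Cov / Var = 0.7526 / 0.7627 = 0.9868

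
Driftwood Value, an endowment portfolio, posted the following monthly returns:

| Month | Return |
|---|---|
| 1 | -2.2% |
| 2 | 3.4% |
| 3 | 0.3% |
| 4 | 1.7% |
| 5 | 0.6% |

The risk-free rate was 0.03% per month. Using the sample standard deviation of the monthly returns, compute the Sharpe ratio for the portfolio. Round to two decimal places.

μ = (-2.2 + 3.4 + 0.3 + 1.7 + 0.6) / 5 = 0.7600%
Σ(r − μ)² = 16.8520; sample σ = √(16.8520/4) = 2.0526%
Sharpe = (μ − rf) / σ = (0.7600 − 0.03) / 2.0526 = 0.7300 / 2.0526 = 0.3556

0.36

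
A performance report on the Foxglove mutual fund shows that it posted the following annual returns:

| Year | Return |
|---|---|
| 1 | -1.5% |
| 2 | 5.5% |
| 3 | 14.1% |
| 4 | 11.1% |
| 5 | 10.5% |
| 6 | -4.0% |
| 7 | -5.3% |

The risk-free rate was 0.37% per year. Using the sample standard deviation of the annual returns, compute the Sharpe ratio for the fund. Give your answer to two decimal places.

0.50

Mean return r̄ = 30.40 / 7 = 4.3429%
Sample std dev = √[376.8371 / 6] = 7.9250%
Sharpe = (r̄ − rf) / σ = (4.3429 − 0.37) / 7.9250 = 3.9729 / 7.9250 = 0.5013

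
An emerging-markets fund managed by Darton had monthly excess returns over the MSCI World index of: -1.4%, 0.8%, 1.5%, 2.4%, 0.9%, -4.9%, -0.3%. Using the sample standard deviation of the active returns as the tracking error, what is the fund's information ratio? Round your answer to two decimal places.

Mean return r̄ = -1.00 / 7 = -0.1429%
Sample σ = √[Σ(r − r̄)² / 6] = √[35.3771 / 6] = √5.8962 = 2.4282%
IR = r̄ / tracking error = -0.1429 / 2.4282 = -0.0589

-0.06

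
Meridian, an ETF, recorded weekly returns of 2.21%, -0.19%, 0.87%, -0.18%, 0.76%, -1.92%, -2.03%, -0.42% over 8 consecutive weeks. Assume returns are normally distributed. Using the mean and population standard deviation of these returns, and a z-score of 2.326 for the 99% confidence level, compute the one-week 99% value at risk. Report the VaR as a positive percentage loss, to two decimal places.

Mean return r̄ = -0.900 / 8 = -0.1125%
Population std dev = √[14.1696 / 8] = 1.3309%
VaR = −(r̄ − z·σ) = −(-0.1125 − 2.326 × 1.3309) = −(-3.2082) = 3.2082%

3.21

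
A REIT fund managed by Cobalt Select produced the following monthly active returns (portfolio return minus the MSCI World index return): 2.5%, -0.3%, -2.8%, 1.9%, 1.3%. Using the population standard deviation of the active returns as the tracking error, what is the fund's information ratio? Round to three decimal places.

r̄ = (2.5 − 0.3 − 2.8 + 1.9 + 1.3) / 5 = 2.60 / 5 = 0.5200%
Population σ = √[Σ(r − r̄)² / 5] = √[18.1280 / 5] = √3.6256 = 1.9041%
IR = r̄ / tracking error = 0.5200 / 1.9041 = 0.2731

0.273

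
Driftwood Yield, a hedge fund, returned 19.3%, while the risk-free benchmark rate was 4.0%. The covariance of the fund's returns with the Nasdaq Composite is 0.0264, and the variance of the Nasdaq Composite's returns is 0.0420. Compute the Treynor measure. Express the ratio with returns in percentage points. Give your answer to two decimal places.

β = Cov / Var = 0.0264 / 0.0420 = 0.6286
Treynor = (Rp − Rf) / β = (19.3% − 4.0%) / 0.6286 = 15.30 / 0.6286 = 24.3398

24.34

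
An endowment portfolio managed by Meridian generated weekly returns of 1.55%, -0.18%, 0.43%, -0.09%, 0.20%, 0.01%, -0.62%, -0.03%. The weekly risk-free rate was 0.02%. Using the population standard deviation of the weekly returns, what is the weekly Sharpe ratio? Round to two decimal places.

0.23

r̄ = (1.55 − 0.18 + 0.43 − 0.09 + 0.2 + 0.01 − 0.62 − 0.03) / 8 = 1.270 / 8 = 0.1588%
Σ(r − r̄)² = (1.55 − 0.1588)² + (-0.18 − 0.1588)² + (0.43 − 0.1588)² + … = 2.8517
σ = √[2.8517 / 8] = 0.5970%
Sharpe = (r̄ − rf) / σ = (0.1588 − 0.02) / 0.5970 = 0.1388 / 0.5970 = 0.2325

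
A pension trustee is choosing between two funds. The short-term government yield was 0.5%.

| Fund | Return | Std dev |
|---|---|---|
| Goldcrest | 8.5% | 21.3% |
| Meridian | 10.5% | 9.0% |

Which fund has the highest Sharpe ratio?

Meridian

Goldcrest: Sharpe ratio = (8.5% − 0.5%) / 21.3% = 0.376
Meridian: Sharpe ratio = (10.5% − 0.5%) / 9.0% = 1.111
Highest: Meridian (1.111).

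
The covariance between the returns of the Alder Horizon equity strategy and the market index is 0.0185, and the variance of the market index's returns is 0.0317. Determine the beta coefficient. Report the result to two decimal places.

0.58

β = Cov(Rp, Rm) / Var(Rm) = 0.0185 / 0.0317 = 0.5836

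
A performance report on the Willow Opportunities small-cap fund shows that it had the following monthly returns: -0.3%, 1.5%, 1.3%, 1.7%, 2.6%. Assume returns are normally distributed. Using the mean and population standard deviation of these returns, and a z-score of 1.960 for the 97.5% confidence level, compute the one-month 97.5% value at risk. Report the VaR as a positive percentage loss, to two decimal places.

0.49

r̄ = (-0.3 + 1.5 + 1.3 + 1.7 + 2.6) / 5 = 6.80 / 5 = 1.3600%
Σ(r − r̄)² = (-0.3 − 1.3600)² + (1.5 − 1.3600)² + … = 4.4320
σ = √[4.4320 / 5] = 0.9415%
VaR = −(r̄ − z·σ) = −(1.3600 − 1.960 × 0.9415) = −(-0.4853) = 0.4853%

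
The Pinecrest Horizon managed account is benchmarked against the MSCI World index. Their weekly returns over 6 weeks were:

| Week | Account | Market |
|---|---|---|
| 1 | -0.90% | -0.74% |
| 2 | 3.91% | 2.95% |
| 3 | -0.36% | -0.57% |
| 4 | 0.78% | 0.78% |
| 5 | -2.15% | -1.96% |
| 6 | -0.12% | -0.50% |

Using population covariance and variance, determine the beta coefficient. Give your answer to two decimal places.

1.21

r̄p = 0.1933%,  r̄m = -0.0067%
Cov = Σ(rp − r̄p)(rm − r̄m) / 6 = 2.8826
Var(rm) = Σ(rm − r̄m)² / 6 = 2.3791
β = Cov / Var = 2.8826 / 2.3791 = 1.2116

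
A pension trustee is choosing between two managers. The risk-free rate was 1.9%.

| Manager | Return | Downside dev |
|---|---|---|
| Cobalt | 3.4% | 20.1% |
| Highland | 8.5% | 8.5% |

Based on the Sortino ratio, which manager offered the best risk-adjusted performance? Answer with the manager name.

Cobalt: Sortino ratio = (3.4% − 1.9%) / 20.1% = 0.075
Highland: Sortino ratio = (8.5% − 1.9%) / 8.5% = 0.776
Highest: Highland (0.776).

Highland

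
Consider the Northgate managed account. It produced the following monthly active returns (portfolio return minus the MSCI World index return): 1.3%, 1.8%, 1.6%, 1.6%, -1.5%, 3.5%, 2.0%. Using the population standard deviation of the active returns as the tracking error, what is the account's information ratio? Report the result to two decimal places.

1.06

r̄ = (1.3 + 1.8 + 1.6 + 1.6 − 1.5 + 3.5 + 2) / 7 = 1.4714%
Population std dev = √[13.3943 / 7] = 1.3833%
IR = r̄ / tracking error = 1.4714 / 1.3833 = 1.0637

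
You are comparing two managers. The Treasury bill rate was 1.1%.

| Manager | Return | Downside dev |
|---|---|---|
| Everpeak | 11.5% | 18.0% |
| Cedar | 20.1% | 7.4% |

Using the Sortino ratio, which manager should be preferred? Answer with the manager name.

Cedar

Everpeak: Sortino ratio = (11.5% − 1.1%) / 18.0% = 0.578
Cedar: Sortino ratio = (20.1% − 1.1%) / 7.4% = 2.568
Highest: Cedar (2.568).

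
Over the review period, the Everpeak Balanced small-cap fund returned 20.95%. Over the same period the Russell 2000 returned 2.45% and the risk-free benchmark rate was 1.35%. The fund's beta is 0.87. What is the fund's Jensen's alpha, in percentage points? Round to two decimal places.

18.64

CAPM expected return = Rf + β(Rm − Rf) = 1.35% + 0.87 × (2.45% − 1.35%) = 1.35 + 0.87 × 1.10 = 2.3070%
Jensen's α = Rp − E[R] = 20.95% − 2.3070% = 18.6430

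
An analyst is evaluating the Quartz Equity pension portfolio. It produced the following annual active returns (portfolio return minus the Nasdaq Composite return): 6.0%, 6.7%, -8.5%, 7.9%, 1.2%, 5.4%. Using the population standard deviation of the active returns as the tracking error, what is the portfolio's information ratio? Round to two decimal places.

0.56

Mean return r̄ = 18.70 / 6 = 3.1167%
Σ(r − r̄)² = (6 − 3.1167)² + (6.7 − 3.1167)² + … = 187.8683
population σ = √(187.8683 / 6) = √31.3114 = 5.5957%
IR = r̄ / tracking error = 3.1167 / 5.5957 = 0.5570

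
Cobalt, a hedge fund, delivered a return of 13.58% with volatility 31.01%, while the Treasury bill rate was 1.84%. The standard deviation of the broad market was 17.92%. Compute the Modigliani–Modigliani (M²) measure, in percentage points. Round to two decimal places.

8.62

Sharpe = (Rp − Rf) / σp = (13.58% − 1.84%) / 31.01% = 0.3786
M² = Rf + Sharpe × σm = 1.84% + 0.3786 × 17.92% = 8.6245%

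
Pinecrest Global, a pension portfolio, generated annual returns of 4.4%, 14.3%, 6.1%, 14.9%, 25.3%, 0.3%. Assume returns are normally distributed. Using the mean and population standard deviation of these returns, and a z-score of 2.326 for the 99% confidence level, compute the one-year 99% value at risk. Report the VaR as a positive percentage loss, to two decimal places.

8.40

Mean return r̄ = 65.30 / 6 = 10.8833%
Population σ = √[Σ(r − r̄)² / 6] = √[412.5683 / 6] = √68.7614 = 8.2922%
VaR = −(r̄ − z·σ) = −(10.8833 − 2.326 × 8.2922) = −(-8.4044) = 8.4044%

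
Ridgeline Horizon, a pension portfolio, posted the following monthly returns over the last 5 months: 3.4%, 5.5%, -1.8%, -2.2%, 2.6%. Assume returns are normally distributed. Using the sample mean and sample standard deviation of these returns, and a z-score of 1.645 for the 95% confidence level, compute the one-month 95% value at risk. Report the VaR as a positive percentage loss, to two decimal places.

4.04

r̄ = (3.4 + 5.5 − 1.8 − 2.2 + 2.6) / 5 = 1.5000%
Σ(r − r̄)² = 45.4000; sample σ = √(45.4000/4) = 3.3690%
VaR = −(r̄ − z·σ) = −(1.5000 − 1.645 × 3.3690) = −(-4.0420) = 4.0420%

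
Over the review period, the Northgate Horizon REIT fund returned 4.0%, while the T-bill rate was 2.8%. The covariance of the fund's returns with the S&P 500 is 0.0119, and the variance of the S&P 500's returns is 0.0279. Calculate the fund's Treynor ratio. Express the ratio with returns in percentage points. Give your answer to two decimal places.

2.81

β = Cov / Var = 0.0119 / 0.0279 = 0.4265
Treynor = (Rp − Rf) / β = (4.0% − 2.8%) / 0.4265 = 1.20 / 0.4265 = 2.8136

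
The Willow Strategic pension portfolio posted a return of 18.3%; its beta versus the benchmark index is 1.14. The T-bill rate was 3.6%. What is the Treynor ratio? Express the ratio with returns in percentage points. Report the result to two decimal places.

Treynor = (Rp − Rf) / β = (18.3% − 3.6%) / 1.14 = 14.70 / 1.14 = 12.8947

12.89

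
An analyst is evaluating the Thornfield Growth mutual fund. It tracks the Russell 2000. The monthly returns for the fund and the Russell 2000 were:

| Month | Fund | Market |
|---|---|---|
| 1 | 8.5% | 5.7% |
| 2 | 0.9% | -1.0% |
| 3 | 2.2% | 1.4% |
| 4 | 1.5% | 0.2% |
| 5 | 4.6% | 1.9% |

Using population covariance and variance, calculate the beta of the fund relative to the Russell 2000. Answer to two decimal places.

1.19

r̄p = 3.5400%,  r̄m = 1.6400%
Cov = Σ(rp − r̄p)(rm − r̄m) / 5 = 6.1284
Var(rm) = Σ(rm − r̄m)² / 5 = 5.1304
β = Cov / Var = 6.1284 / 5.1304 = 1.1945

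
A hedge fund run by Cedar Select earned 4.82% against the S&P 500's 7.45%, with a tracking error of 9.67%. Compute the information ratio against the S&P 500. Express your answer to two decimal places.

IR = (Rp − Rb) / TE = (4.82% − 7.45%) / 9.67% = -2.63% / 9.67% = -0.2720

-0.27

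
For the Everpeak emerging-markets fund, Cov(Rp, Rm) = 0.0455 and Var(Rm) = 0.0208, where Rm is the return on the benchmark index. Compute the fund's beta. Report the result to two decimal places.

β = Cov(Rp, Rm) / Var(Rm) = 0.0455 / 0.0208 = 2.1875

2.19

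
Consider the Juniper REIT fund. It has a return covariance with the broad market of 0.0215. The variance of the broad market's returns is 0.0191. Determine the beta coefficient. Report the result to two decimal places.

β = Cov(Rp, Rm) / Var(Rm) = 0.0215 / 0.0191 = 1.1257

1.13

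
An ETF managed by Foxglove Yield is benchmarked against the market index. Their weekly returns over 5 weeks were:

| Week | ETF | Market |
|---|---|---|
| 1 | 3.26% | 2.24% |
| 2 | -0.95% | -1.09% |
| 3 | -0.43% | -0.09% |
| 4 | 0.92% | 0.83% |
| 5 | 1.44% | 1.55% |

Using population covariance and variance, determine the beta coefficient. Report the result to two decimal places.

r̄p = 0.8480%,  r̄m = 0.6880%
Cov = Σ(rp − r̄p)(rm − r̄m) / 5 = 1.6910
Var(rm) = Σ(rm − r̄m)² / 5 = 1.3877
β = Cov / Var = 1.6910 / 1.3877 = 1.2186

1.22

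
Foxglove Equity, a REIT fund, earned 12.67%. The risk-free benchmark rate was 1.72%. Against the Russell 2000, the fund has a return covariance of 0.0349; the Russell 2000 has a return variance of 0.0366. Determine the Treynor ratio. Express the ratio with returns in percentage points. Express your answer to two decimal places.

β = Cov / Var = 0.0349 / 0.0366 = 0.9536
Treynor = (Rp − Rf) / β = (12.67% − 1.72%) / 0.9536 = 10.95 / 0.9536 = 11.4828

11.48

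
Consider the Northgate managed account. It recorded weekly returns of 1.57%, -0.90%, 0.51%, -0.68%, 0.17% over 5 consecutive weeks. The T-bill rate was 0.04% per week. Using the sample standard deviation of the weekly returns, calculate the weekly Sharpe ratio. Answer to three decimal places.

0.095

μ = (1.57 − 0.9 + 0.51 − 0.68 + 0.17) / 5 = 0.1340%
Sample std dev = √[3.9365 / 4] = 0.9920%
Sharpe = (μ − rf) / σ = (0.1340 − 0.04) / 0.9920 = 0.0940 / 0.9920 = 0.0948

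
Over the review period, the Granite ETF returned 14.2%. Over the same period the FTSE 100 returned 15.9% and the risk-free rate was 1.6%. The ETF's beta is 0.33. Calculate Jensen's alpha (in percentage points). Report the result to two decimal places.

CAPM expected return = Rf + β(Rm − Rf) = 1.6% + 0.33 × (15.9% − 1.6%) = 1.6 + 0.33 × 14.30 = 6.3190%
Jensen's α = Rp − E[R] = 14.2% − 6.3190% = 7.8810

7.88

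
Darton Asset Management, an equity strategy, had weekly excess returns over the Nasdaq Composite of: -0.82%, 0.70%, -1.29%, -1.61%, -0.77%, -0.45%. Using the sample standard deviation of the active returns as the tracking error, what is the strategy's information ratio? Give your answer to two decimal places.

-0.88

r̄ = (-0.82 + 0.7 − 1.29 − 1.61 − 0.77 − 0.45) / 6 = -4.240 / 6 = -0.7067%
Sample σ = √[Σ(r − r̄)² / 5] = √[3.2177 / 5] = √0.6435 = 0.8022%
IR = r̄ / tracking error = -0.7067 / 0.8022 = -0.8810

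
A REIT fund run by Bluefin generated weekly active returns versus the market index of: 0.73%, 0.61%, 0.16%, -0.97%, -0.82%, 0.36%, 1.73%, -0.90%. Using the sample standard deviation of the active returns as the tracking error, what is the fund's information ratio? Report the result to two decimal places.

r̄ = (0.73 + 0.61 + 0.16 − 0.97 − 0.82 + 0.36 + 1.73 − 0.9) / 8 = 0.900 / 8 = 0.1125%
Sample σ = √[Σ(r − r̄)² / 7] = √[6.3752 / 7] = √0.9107 = 0.9543%
IR = r̄ / tracking error = 0.1125 / 0.9543 = 0.1179

0.12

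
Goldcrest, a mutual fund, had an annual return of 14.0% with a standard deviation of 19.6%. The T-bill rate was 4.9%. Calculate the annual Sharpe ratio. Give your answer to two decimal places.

0.46

Sharpe = (Rp − Rf) / σp = (14.0% − 4.9%) / 19.6% = 9.10% / 19.6% = 0.4643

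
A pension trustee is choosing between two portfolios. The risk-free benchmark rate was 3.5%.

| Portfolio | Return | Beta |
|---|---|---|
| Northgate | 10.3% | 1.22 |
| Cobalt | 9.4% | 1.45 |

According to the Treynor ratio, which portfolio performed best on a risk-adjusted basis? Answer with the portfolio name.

Northgate: Treynor = (10.3% − 3.5%) / 1.22 = 5.574
Cobalt: Treynor = (9.4% − 3.5%) / 1.45 = 4.069
Highest: Northgate (5.574).

Northgate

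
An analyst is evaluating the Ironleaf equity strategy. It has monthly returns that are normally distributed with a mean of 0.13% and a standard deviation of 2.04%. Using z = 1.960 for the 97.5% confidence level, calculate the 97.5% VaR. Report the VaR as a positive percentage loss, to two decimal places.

3.87

VaR (as % loss) = −(μ − z·σ) = −(0.13% − 1.960 × 2.04%) = −(-3.8684%) = 3.8684%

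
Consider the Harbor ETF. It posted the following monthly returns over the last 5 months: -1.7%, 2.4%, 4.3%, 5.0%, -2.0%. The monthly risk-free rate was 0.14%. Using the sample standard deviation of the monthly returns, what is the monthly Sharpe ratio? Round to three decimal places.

Mean return r̄ = 8.00 / 5 = 1.6000%
Sample std dev = √[43.3400 / 4] = 3.2917%
Sharpe = (r̄ − rf) / σ = (1.6000 − 0.14) / 3.2917 = 1.4600 / 3.2917 = 0.4435

0.444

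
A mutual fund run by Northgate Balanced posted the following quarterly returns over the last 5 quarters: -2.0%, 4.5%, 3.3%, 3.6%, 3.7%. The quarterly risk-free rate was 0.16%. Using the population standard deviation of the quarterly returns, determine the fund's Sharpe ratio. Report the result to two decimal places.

μ = (-2 + 4.5 + 3.3 + 3.6 + 3.7) / 5 = 2.6200%
Σ(r − μ)² = 27.4680; population σ = √(27.4680/5) = 2.3438%
Sharpe = (μ − rf) / σ = (2.6200 − 0.16) / 2.3438 = 2.4600 / 2.3438 = 1.0496

1.05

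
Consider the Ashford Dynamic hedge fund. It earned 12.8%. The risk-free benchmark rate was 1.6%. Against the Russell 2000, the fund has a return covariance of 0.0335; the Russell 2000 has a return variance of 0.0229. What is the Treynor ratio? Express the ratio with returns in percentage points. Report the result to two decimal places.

7.66

β = Cov / Var = 0.0335 / 0.0229 = 1.4629
Treynor = (Rp − Rf) / β = (12.8% − 1.6%) / 1.4629 = 11.20 / 1.4629 = 7.6560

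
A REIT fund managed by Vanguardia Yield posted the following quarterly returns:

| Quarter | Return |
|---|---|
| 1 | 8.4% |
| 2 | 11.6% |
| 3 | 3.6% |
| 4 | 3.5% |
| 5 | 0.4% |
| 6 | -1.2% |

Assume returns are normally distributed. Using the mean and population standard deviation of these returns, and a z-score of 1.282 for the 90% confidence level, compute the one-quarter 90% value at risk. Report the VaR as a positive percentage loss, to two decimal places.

r̄ = (8.4 + 11.6 + 3.6 + 3.5 + 0.4 − 1.2) / 6 = 26.30 / 6 = 4.3833%
Σ(r − r̄)² = 116.6483; population σ = √(116.6483/6) = 4.4092%
VaR = −(r̄ − z·σ) = −(4.3833 − 1.282 × 4.4092) = −(-1.2693) = 1.2693%

1.27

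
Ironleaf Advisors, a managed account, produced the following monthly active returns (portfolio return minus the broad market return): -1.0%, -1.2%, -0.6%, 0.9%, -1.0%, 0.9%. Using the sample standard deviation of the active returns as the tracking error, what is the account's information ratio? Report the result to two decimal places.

-0.34

r̄ = (-1 − 1.2 − 0.6 + 0.9 − 1 + 0.9) / 6 = -0.3333%
Sample std dev = √[4.7533 / 5] = 0.9750%
IR = r̄ / tracking error = -0.3333 / 0.9750 = -0.3418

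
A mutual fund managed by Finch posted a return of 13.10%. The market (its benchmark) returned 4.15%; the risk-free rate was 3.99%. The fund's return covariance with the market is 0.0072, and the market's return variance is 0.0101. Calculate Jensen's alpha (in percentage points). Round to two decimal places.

β = Cov / Var = 0.0072 / 0.0101 = 0.7129
E[R] = Rf + β(Rm − Rf) = 3.99% + 0.7129 × (4.15% − 3.99%) = 4.1041%
α = Rp − E[R] = 13.10% − 4.1041% = 8.9959

9.00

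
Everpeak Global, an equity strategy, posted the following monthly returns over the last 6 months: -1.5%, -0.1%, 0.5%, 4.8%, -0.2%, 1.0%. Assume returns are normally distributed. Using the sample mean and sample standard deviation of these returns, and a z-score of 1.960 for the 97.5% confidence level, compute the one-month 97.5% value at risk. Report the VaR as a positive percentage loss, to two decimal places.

3.47

Mean return r̄ = 4.50 / 6 = 0.7500%
Σ(r − r̄)² = 23.2150; sample σ = √(23.2150/5) = 2.1548%
VaR = −(r̄ − z·σ) = −(0.7500 − 1.960 × 2.1548) = −(-3.4734) = 3.4734%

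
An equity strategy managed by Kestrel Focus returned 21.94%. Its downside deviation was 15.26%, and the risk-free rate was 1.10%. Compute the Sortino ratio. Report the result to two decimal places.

1.37

Sortino = (Rp − Rf) / σd = (21.94% − 1.10%) / 15.26% = 20.84% / 15.26% = 1.3657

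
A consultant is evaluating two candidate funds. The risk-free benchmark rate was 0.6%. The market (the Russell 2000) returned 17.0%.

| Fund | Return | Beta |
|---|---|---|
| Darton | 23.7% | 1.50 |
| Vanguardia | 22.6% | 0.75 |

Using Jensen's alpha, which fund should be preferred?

Darton: α = 23.7% − [0.6% + 1.50 × (17.0% − 0.6%)] = -1.500
Vanguardia: α = 22.6% − [0.6% + 0.75 × (17.0% − 0.6%)] = 9.700
Highest: Vanguardia (9.700).

Vanguardia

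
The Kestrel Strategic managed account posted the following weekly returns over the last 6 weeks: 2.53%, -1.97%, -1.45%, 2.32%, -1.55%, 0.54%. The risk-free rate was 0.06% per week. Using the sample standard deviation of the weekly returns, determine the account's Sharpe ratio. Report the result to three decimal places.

Mean return r̄ = 0.420 / 6 = 0.0700%
Σ(r − r̄)² = (2.53 − 0.0700)² + (-1.97 − 0.0700)² + (-1.45 − 0.0700)² + … = 20.4314
σ = √[20.4314 / 5] = 2.0215%
Sharpe = (r̄ − rf) / σ = (0.0700 − 0.06) / 2.0215 = 0.0100 / 2.0215 = 0.0049

0.005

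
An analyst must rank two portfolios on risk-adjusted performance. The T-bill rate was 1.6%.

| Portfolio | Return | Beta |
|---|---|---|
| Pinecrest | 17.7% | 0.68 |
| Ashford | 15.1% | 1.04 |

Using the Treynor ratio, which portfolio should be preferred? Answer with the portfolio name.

Pinecrest

Pinecrest: Treynor = (17.7% − 1.6%) / 0.68 = 23.676
Ashford: Treynor = (15.1% − 1.6%) / 1.04 = 12.981
Highest: Pinecrest (23.676).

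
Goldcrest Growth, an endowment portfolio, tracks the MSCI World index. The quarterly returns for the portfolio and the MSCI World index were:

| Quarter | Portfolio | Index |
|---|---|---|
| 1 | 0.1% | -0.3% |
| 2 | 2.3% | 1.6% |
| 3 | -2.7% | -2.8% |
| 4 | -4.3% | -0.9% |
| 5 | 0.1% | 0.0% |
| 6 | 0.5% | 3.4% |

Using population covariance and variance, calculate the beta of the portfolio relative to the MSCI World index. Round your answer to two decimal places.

0.77

r̄p = -0.6667%,  r̄m = 0.1667%
Cov = Σ(rp − r̄p)(rm − r̄m) / 6 = 2.9078
Var(rm) = Σ(rm − r̄m)² / 6 = 3.7822
β = Cov / Var = 2.9078 / 3.7822 = 0.7688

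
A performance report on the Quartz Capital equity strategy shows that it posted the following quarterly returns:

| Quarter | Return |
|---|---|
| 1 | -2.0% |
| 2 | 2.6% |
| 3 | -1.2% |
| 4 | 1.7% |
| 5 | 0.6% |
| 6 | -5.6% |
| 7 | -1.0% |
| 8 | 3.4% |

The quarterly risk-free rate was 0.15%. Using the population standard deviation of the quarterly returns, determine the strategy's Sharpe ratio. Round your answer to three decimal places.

-0.124

μ = (-2 + 2.6 − 1.2 + 1.7 + 0.6 − 5.6 − 1 + 3.4) / 8 = -0.1875%
Σ(r − μ)² = 59.0888; population σ = √(59.0888/8) = 2.7177%
Sharpe = (μ − rf) / σ = (-0.1875 − 0.15) / 2.7177 = -0.3375 / 2.7177 = -0.1242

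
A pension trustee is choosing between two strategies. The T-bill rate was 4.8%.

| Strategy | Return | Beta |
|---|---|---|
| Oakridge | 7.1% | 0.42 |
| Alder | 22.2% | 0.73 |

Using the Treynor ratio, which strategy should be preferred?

Oakridge: Treynor = (7.1% − 4.8%) / 0.42 = 5.476
Alder: Treynor = (22.2% − 4.8%) / 0.73 = 23.836
Highest: Alder (23.836).

Alder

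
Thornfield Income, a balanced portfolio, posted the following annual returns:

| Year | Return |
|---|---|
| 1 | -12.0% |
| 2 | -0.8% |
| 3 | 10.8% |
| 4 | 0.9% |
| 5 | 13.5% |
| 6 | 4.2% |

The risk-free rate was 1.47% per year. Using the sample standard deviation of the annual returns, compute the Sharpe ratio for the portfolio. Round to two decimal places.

Mean return r̄ = 16.60 / 6 = 2.7667%
Sample std dev = √[416.0533 / 5] = 9.1220%
Sharpe = (r̄ − rf) / σ = (2.7667 − 1.47) / 9.1220 = 1.2967 / 9.1220 = 0.1422

0.14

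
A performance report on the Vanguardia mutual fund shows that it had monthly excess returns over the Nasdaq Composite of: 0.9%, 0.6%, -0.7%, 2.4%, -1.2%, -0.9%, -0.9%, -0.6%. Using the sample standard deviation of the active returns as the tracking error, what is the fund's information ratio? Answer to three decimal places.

r̄ = (0.9 + 0.6 − 0.7 + 2.4 − 1.2 − 0.9 − 0.9 − 0.6) / 8 = -0.0500%
Sample σ = √[Σ(r − r̄)² / 7] = √[10.8200 / 7] = √1.5457 = 1.2433%
IR = r̄ / tracking error = -0.0500 / 1.2433 = -0.0402

-0.040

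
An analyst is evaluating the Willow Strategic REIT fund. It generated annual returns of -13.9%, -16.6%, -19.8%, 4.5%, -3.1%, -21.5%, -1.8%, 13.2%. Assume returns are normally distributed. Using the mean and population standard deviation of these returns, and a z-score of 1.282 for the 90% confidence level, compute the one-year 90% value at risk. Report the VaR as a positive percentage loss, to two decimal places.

r̄ = (-13.9 − 16.6 − 19.8 + 4.5 − 3.1 − 21.5 − 1.8 + 13.2) / 8 = -59.00 / 8 = -7.3750%
Population σ = √[Σ(r − r̄)² / 8] = √[1095.2750 / 8] = √136.9094 = 11.7008%
VaR = −(r̄ − z·σ) = −(-7.3750 − 1.282 × 11.7008) = −(-22.3754) = 22.3754%

22.38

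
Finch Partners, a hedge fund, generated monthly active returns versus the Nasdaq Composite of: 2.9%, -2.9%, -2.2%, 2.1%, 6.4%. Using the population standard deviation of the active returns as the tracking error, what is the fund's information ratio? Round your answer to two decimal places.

0.37

Mean return r̄ = 6.30 / 5 = 1.2600%
Population σ = √[Σ(r − r̄)² / 5] = √[59.0920 / 5] = √11.8184 = 3.4378%
IR = r̄ / tracking error = 1.2600 / 3.4378 = 0.3665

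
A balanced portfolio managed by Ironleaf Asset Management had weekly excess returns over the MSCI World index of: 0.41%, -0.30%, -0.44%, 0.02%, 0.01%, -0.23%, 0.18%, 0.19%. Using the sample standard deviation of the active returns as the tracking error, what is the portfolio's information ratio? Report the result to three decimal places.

r̄ = (0.41 − 0.3 − 0.44 + 0.02 + 0.01 − 0.23 + 0.18 + 0.19) / 8 = -0.160 / 8 = -0.0200%
Sample σ = √[Σ(r − r̄)² / 7] = √[0.5704 / 7] = √0.0815 = 0.2855%
IR = r̄ / tracking error = -0.0200 / 0.2855 = -0.0701

-0.070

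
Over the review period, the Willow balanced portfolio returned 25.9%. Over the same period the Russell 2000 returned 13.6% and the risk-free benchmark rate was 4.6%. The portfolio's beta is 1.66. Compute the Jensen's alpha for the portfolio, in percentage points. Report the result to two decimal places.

6.36

CAPM expected return = Rf + β(Rm − Rf) = 4.6% + 1.66 × (13.6% − 4.6%) = 4.6 + 1.66 × 9.00 = 19.5400%
Jensen's α = Rp − E[R] = 25.9% − 19.5400% = 6.3600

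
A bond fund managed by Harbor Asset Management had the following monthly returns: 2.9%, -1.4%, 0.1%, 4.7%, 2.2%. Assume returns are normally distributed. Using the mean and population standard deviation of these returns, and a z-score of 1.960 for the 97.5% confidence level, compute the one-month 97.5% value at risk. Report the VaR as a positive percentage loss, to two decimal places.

r̄ = (2.9 − 1.4 + 0.1 + 4.7 + 2.2) / 5 = 8.50 / 5 = 1.7000%
Σ(r − r̄)² = (2.9 − 1.7000)² + (-1.4 − 1.7000)² + (0.1 − 1.7000)² + … = 22.8600
population σ = √(22.8600 / 5) = √4.5720 = 2.1382%
VaR = −(r̄ − z·σ) = −(1.7000 − 1.960 × 2.1382) = −(-2.4909) = 2.4909%

2.49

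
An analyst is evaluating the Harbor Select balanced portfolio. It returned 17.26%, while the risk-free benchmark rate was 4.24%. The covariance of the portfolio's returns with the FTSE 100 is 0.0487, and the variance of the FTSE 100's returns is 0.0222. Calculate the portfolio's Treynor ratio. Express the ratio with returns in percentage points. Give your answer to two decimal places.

β = Cov / Var = 0.0487 / 0.0222 = 2.1937
Treynor = (Rp − Rf) / β = (17.26% − 4.24%) / 2.1937 = 13.02 / 2.1937 = 5.9352

5.94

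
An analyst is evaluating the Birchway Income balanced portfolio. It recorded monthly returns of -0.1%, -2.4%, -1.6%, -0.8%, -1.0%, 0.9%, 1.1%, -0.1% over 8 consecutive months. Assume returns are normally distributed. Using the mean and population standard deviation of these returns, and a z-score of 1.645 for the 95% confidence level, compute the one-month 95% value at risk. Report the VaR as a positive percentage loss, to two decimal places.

μ = (-0.1 − 2.4 − 1.6 − 0.8 − 1 + 0.9 + 1.1 − 0.1) / 8 = -4.00 / 8 = -0.5000%
Population std dev = √[10.0000 / 8] = 1.1180%
VaR = −(μ − z·σ) = −(-0.5000 − 1.645 × 1.1180) = −(-2.3391) = 2.3391%

2.34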